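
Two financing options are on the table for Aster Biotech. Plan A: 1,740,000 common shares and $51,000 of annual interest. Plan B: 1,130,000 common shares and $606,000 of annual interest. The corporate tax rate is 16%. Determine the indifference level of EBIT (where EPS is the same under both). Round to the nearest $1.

$1,634,115

Set EPS_A = EPS_B: (EBIT − $51,000)(1 − 0.16) ÷ 1,740,000 = (EBIT − $606,000)(1 − 0.16) ÷ 1,130,000.
Cancelling (1 − t) and cross-multiplying: 1,130,000·(EBIT − 51,000) = 1,740,000·(EBIT − 606,000).
EBIT × (1,740,000 − 1,130,000) = 606,000 × 1,740,000 − 51,000 × 1,130,000 = 996,810,000,000, so EBIT = 996,810,000,000 ÷ 610,000 = 1,634,114.75.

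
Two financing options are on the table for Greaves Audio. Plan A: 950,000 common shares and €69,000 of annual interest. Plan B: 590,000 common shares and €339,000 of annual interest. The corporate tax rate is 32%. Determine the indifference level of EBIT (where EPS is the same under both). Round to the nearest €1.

At indifference, (EBIT − 69,000)(1 − t)/950,000 = (EBIT − 339,000)(1 − t)/590,000.
The (1 − t) factor cancels: (EBIT − 69,000) × 590,000 = (EBIT − 339,000) × 950,000.
EBIT × (950,000 − 590,000) = 339,000 × 950,000 − 69,000 × 590,000 = 281,340,000,000, so EBIT = 281,340,000,000 ÷ 360,000 = 781,500.00.

€781,500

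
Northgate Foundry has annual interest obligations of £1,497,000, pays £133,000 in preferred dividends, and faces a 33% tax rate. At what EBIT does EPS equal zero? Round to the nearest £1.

£1,695,507

Preferred dividends are paid after tax, so their pre-tax equivalent is £133,000 ÷ (1 − 0.33) = £198,507.46.
Financial break-even EBIT = interest + D_p ÷ (1 − t) = £1,497,000 + £198,507.46 = £1,695,507.46.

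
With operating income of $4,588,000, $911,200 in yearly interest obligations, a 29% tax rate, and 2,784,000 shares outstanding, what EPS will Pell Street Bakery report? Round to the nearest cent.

Pre-tax income = $4,588,000 − $911,200.00 = $3,676,800.00.
After tax at 29%: net income = $3,676,800.00 × 0.71 = $2,610,528.00.
EPS = $2,610,528.00 ÷ 2,784,000 = $0.94.

$0.94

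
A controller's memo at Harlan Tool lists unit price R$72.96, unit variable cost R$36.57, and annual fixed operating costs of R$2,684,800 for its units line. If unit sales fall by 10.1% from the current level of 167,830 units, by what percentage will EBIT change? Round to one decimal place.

Contribution at this volume is 167,830 × R$36.39 = R$6,107,333.70.
EBIT = R$6,107,333.70 − R$2,684,800 = R$3,422,533.70.
DOL = contribution ÷ EBIT = R$6,107,333.70 ÷ R$3,422,533.70 = 1.7844.
So EBIT moves 1.7844 × (-10.1%) = -18.0%.

-18.0%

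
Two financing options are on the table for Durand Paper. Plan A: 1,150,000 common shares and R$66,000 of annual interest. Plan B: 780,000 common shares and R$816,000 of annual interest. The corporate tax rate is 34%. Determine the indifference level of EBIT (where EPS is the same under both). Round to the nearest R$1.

Set EPS_A = EPS_B: (EBIT − R$66,000)(1 − 0.34) ÷ 1,150,000 = (EBIT − R$816,000)(1 − 0.34) ÷ 780,000.
Cancelling (1 − t) and cross-multiplying: 780,000·(EBIT − 66,000) = 1,150,000·(EBIT − 816,000).
EBIT × (1,150,000 − 780,000) = 816,000 × 1,150,000 − 66,000 × 780,000 = 886,920,000,000, so EBIT = 886,920,000,000 ÷ 370,000 = 2,397,081.08.

R$2,397,081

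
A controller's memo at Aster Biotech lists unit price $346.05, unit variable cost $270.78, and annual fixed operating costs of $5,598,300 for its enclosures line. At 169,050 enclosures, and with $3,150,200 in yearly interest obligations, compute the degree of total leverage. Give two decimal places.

At 169,050 units, contribution = 169,050 × $75.27 = $12,724,393.50.
Subtracting fixed costs: EBIT = $12,724,393.50 − $5,598,300 = $7,126,093.50. Interest = $3,150,200.00.
DOL = $12,724,393.50 ÷ $7,126,093.50 = 1.7856; DFL = $7,126,093.50 ÷ $3,975,893.50 = 1.7923.
Combined leverage = 1.7856 × 1.7923 = 3.2003.

3.20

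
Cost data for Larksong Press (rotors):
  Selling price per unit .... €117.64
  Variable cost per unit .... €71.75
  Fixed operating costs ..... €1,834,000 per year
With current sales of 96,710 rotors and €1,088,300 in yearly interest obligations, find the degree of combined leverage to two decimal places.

2.93

Contribution at this volume is 96,710 × €45.89 = €4,438,021.90.
EBIT = €4,438,021.90 − €1,834,000 = €2,604,021.90. Interest = €1,088,300.00.
DOL = €4,438,021.90 ÷ €2,604,021.90 = 1.7043; DFL = €2,604,021.90 ÷ €1,515,721.90 = 1.7180.
DCL = DOL × DFL = 1.7043 × 1.7180 = 2.9280.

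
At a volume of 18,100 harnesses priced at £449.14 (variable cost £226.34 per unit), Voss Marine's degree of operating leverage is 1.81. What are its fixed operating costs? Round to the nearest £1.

£1,804,680

Contribution at this volume is 18,100 × £222.80 = £4,032,680.00.
DOL = contribution / EBIT, so EBIT = £4,032,680.00 / 1.81 = £2,228,000.00.
Fixed costs = CM − EBIT = £4,032,680.00 − £2,228,000.00 = £1,804,680.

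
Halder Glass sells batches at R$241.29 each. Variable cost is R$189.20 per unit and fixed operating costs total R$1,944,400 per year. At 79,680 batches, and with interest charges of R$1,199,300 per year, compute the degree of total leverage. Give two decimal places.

Total contribution margin = 79,680 × R$52.09 = R$4,150,531.20.
Subtracting fixed costs: EBIT = R$4,150,531.20 − R$1,944,400 = R$2,206,131.20. Interest = R$1,199,300.00.
DOL = R$4,150,531.20 ÷ R$2,206,131.20 = 1.8814; DFL = R$2,206,131.20 ÷ R$1,006,831.20 = 2.1912.
Combined leverage = 1.8814 × 2.1912 = 4.1225.

4.12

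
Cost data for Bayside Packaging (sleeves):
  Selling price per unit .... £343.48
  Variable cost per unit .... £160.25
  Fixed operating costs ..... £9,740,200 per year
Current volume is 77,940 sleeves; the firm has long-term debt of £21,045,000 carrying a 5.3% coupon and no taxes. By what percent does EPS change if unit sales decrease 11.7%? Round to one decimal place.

-48.8%

Contribution at this volume is 77,940 × £183.23 = £14,280,946.20.
Subtracting fixed costs: EBIT = £14,280,946.20 − £9,740,200 = £4,540,746.20.
After interest of £1,115,385.00, pre-tax earnings = £3,425,361.20.
Degree of combined leverage = contribution ÷ (EBIT − I) = £14,280,946.20 ÷ £3,425,361.20 = 4.1692.
EPS therefore changes by 4.1692 × (-11.7%) = -48.8%.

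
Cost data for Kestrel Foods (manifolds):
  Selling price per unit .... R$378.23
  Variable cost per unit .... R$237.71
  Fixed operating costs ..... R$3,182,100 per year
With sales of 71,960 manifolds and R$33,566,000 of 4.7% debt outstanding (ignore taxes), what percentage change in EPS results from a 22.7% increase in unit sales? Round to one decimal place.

+42.9%

Total contribution margin = 71,960 × R$140.52 = R$10,111,819.20.
Subtracting fixed costs: EBIT = R$10,111,819.20 − R$3,182,100 = R$6,929,719.20.
After interest of R$1,577,602.00, pre-tax earnings = R$5,352,117.20.
Degree of combined leverage = contribution ÷ (EBIT − I) = R$10,111,819.20 ÷ R$5,352,117.20 = 1.8893.
%ΔEPS = DCL × %ΔSales = 1.8893 × +22.7% = +42.9%.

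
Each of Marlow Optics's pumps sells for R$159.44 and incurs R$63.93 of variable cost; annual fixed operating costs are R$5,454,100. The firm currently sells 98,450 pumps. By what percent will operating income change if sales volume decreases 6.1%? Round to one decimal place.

-14.5%

At 98,450 units, contribution = 98,450 × R$95.51 = R$9,402,959.50.
EBIT = R$9,402,959.50 − R$5,454,100 = R$3,948,859.50.
Degree of operating leverage = R$9,402,959.50 / R$3,948,859.50 = 2.3812.
Operating income changes by 2.3812 × -6.1% = -14.5%.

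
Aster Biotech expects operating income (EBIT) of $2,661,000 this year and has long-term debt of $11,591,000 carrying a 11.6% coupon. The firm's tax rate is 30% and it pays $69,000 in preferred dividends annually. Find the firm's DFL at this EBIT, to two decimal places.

Annual interest charges come to $1,344,556.00.
Pre-tax preferred-dividend burden = $69,000 ÷ (1 − 0.30) = $98,571.43.
DFL = EBIT ÷ [EBIT − I − D_p/(1−t)] = $2,661,000 ÷ [$2,661,000 − $1,344,556.00 − $98,571.43] = $2,661,000 ÷ $1,217,872.57 = 2.1850.

2.18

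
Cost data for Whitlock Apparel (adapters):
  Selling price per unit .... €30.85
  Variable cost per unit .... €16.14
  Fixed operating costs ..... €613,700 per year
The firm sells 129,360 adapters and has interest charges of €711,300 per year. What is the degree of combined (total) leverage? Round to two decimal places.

Total contribution margin = 129,360 × €14.71 = €1,902,885.60.
EBIT = €1,902,885.60 − €613,700 = €1,289,185.60. Interest = €711,300.00.
DOL = €1,902,885.60 ÷ €1,289,185.60 = 1.4760; DFL = €1,289,185.60 ÷ €577,885.60 = 2.2309.
DCL = DOL × DFL = 1.4760 × 2.2309 = 3.2928.

3.29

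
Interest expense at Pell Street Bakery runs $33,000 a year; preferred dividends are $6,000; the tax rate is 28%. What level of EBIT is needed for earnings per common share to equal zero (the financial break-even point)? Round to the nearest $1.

$41,333

Preferred dividends are paid after tax, so their pre-tax equivalent is $6,000 ÷ (1 − 0.28) = $8,333.33.
EPS = 0 when EBIT covers interest plus the pre-tax preferred burden: $33,000 + $8,333.33 = $41,333.33.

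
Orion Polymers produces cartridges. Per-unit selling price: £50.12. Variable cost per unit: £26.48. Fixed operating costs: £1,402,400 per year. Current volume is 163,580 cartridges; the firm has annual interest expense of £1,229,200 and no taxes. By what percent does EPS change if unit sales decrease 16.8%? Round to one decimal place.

At 163,580 units, contribution = 163,580 × £23.64 = £3,867,031.20.
Operating income = contribution − fixed costs = £3,867,031.20 − £1,402,400 = £2,464,631.20.
After interest of £1,229,200.00, pre-tax earnings = £1,235,431.20.
Degree of combined leverage = contribution ÷ (EBIT − I) = £3,867,031.20 ÷ £1,235,431.20 = 3.1301.
%ΔEPS = DCL × %ΔSales = 3.1301 × -16.8% = -52.6%.

-52.6%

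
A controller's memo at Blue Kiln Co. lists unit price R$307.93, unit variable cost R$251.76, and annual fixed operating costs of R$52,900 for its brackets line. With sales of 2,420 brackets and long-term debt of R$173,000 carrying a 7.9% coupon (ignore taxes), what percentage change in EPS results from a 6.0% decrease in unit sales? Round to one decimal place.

Contribution at this volume is 2,420 × R$56.17 = R$135,931.40.
EBIT = R$135,931.40 − R$52,900 = R$83,031.40.
After interest of R$13,667.00, pre-tax earnings = R$69,364.40.
Degree of combined leverage = contribution ÷ (EBIT − I) = R$135,931.40 ÷ R$69,364.40 = 1.9597.
EPS therefore changes by 1.9597 × (-6.0%) = -11.8%.

-11.8%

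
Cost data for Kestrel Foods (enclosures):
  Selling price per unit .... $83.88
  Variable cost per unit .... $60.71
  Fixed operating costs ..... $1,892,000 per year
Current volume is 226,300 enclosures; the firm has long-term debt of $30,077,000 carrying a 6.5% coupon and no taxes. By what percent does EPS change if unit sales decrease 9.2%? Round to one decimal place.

-34.5%

Total contribution margin = 226,300 × $23.17 = $5,243,371.00.
EBIT = $5,243,371.00 − $1,892,000 = $3,351,371.00.
Interest = $1,955,005.00, so EBIT − I = $1,396,366.00.
DCL = total CM / (EBIT − I) = $5,243,371.00 / $1,396,366.00 = 3.7550.
EPS therefore changes by 3.7550 × (-9.2%) = -34.5%.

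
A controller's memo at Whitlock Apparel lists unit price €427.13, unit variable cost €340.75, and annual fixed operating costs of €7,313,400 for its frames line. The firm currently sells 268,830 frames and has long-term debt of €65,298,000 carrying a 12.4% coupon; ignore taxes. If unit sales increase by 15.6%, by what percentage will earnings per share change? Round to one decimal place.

+46.4%

Total contribution margin = 268,830 × €86.38 = €23,221,535.40.
Subtracting fixed costs: EBIT = €23,221,535.40 − €7,313,400 = €15,908,135.40.
After interest of €8,096,952.00, pre-tax earnings = €7,811,183.40.
DCL = total CM / (EBIT − I) = €23,221,535.40 / €7,811,183.40 = 2.9729.
EPS therefore changes by 2.9729 × (+15.6%) = +46.4%.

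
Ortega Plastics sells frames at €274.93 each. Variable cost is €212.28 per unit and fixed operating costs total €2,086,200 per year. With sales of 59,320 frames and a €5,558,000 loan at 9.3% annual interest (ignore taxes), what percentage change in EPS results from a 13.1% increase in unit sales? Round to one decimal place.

+43.7%

Contribution at this volume is 59,320 × €62.65 = €3,716,398.00.
Subtracting fixed costs: EBIT = €3,716,398.00 − €2,086,200 = €1,630,198.00.
After interest of €516,894.00, pre-tax earnings = €1,113,304.00.
DCL = total CM / (EBIT − I) = €3,716,398.00 / €1,113,304.00 = 3.3382.
%ΔEPS = DCL × %ΔSales = 3.3382 × +13.1% = +43.7%.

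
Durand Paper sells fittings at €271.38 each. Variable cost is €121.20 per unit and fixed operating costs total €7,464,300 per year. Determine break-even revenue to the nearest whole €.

Contribution margin per unit = €271.38 − €121.20 = €150.18, a CM ratio of €150.18 ÷ €271.38 = 0.5534.
Break-even revenue = fixed costs × price ÷ CM = €7,464,300 × €271.38 ÷ €150.18 = €13,488,226.

€13,488,226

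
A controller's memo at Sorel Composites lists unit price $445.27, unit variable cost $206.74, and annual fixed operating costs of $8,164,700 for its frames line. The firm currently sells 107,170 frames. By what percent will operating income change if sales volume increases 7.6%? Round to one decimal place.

+11.2%

At 107,170 units, contribution = 107,170 × $238.53 = $25,563,260.10.
EBIT = $25,563,260.10 − $8,164,700 = $17,398,560.10.
Degree of operating leverage = $25,563,260.10 / $17,398,560.10 = 1.4693.
So EBIT moves 1.4693 × (+7.6%) = +11.2%.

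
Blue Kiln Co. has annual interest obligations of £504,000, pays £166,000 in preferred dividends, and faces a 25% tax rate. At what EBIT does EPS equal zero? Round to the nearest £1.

Preferred dividends are paid after tax, so their pre-tax equivalent is £166,000 ÷ (1 − 0.25) = £221,333.33.
EPS = 0 when EBIT covers interest plus the pre-tax preferred burden: £504,000 + £221,333.33 = £725,333.33.

£725,333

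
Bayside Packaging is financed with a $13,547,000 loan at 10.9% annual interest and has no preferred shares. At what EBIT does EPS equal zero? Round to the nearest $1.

$1,476,623

Annual interest = 10.9% × $13,547,000 = $1,476,623.00.
With no preferred dividends, EPS = 0 when EBIT exactly covers interest, so the financial break-even EBIT is $1,476,623.00.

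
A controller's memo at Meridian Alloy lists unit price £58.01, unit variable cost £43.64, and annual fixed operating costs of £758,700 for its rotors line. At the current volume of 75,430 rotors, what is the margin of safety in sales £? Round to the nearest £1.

£1,312,912

Unit CM = price − variable cost = £58.01 − £43.64 = £14.37. Break-even units = £758,700 ÷ £14.37 = 52,797.49; break-even revenue = 52,797.49 × £58.01 = £3,062,782.67.
Actual sales revenue = 75,430 × £58.01 = £4,375,694.30.
Margin of safety = £4,375,694.30 − £3,062,782.67 = £1,312,912.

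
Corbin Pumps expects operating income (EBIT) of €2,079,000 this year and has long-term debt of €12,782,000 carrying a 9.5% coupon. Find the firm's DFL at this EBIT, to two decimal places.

Interest = €1,214,290.00.
Degree of financial leverage = EBIT / (EBIT − interest) = €2,079,000 / €864,710.00 = 2.4043.

2.40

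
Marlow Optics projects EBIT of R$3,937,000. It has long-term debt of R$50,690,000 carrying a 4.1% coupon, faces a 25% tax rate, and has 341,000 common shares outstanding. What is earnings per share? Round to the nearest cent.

Interest = R$2,078,290.00, so EBT = R$3,937,000 − R$2,078,290.00 = R$1,858,710.00.
Net income = R$1,858,710.00 × (1 − 0.25) = R$1,394,032.50.
Per share: R$1,394,032.50 / 341,000 shares = R$4.09.

R$4.09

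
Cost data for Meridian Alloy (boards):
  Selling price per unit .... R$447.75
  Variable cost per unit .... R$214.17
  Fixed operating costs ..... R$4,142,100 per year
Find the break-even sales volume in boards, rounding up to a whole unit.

17,734 boards

Contribution margin per unit = R$447.75 − R$214.17 = R$233.58.
Units to break even: R$4,142,100 ÷ R$233.58 = 17,733.11, rounded up to 17,734.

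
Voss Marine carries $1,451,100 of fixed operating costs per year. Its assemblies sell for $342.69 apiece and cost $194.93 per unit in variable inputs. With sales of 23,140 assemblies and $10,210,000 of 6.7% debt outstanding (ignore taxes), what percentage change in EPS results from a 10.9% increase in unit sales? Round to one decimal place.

+29.0%

At 23,140 units, contribution = 23,140 × $147.76 = $3,419,166.40.
EBIT = $3,419,166.40 − $1,451,100 = $1,968,066.40.
After interest of $684,070.00, pre-tax earnings = $1,283,996.40.
DCL = total CM / (EBIT − I) = $3,419,166.40 / $1,283,996.40 = 2.6629.
%ΔEPS = DCL × %ΔSales = 2.6629 × +10.9% = +29.0%.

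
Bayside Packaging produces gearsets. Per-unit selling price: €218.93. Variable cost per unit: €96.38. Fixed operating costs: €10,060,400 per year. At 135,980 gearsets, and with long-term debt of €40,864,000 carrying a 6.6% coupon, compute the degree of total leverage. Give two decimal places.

Total contribution margin = 135,980 × €122.55 = €16,664,349.00.
EBIT = €16,664,349.00 − €10,060,400 = €6,603,949.00. Interest = €2,697,024.00.
DOL = €16,664,349.00 ÷ €6,603,949.00 = 2.5234; DFL = €6,603,949.00 ÷ €3,906,925.00 = 1.6903.
Combined leverage = 2.5234 × 1.6903 = 4.2653.

4.27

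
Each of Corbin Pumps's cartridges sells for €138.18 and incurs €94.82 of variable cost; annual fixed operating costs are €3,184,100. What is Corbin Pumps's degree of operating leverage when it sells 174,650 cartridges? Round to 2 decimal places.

1.73

Total contribution margin = 174,650 × €43.36 = €7,572,824.00.
EBIT = €7,572,824.00 − €3,184,100 = €4,388,724.00.
DOL = contribution ÷ EBIT = €7,572,824.00 ÷ €4,388,724.00 = 1.7255.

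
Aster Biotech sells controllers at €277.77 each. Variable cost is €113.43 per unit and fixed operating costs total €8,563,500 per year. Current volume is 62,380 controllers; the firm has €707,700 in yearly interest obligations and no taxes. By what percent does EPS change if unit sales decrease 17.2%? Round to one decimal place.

-179.9%

Total contribution margin = 62,380 × €164.34 = €10,251,529.20.
EBIT = €10,251,529.20 − €8,563,500 = €1,688,029.20.
Interest = €707,700.00, so EBIT − I = €980,329.20.
Degree of combined leverage = contribution ÷ (EBIT − I) = €10,251,529.20 ÷ €980,329.20 = 10.4572.
%ΔEPS = DCL × %ΔSales = 10.4572 × -17.2% = -179.9%.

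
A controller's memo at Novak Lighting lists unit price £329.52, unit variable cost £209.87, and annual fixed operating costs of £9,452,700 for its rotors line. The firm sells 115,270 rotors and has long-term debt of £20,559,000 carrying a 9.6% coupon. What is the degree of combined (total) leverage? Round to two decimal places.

5.83

Total contribution margin = 115,270 × £119.65 = £13,792,055.50.
Subtracting fixed costs: EBIT = £13,792,055.50 − £9,452,700 = £4,339,355.50. Interest = £1,973,664.00.
DOL = £13,792,055.50 ÷ £4,339,355.50 = 3.1784; DFL = £4,339,355.50 ÷ £2,365,691.50 = 1.8343.
Combined leverage = 3.1784 × 1.8343 = 5.8301.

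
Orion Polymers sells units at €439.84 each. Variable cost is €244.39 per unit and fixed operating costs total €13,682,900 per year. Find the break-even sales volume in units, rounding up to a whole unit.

70,008 units

Unit CM = price − variable cost = €439.84 − €244.39 = €195.45.
Break-even volume = fixed costs ÷ CM per unit = €13,682,900 ÷ €195.45 = 70,007.16, so 70,008 units.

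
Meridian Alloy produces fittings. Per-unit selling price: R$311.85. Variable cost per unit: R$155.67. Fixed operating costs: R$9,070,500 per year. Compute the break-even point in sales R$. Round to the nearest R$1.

Contribution margin per unit = R$311.85 − R$155.67 = R$156.18, a CM ratio of R$156.18 ÷ R$311.85 = 0.5008.
Break-even sales = FC ÷ CM ratio = R$9,070,500 × R$311.85 / R$156.18 = R$18,111,381.

R$18,111,381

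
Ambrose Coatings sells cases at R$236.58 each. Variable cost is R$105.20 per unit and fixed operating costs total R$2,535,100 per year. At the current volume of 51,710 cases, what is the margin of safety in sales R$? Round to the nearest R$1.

Unit CM = price − variable cost = R$236.58 − R$105.20 = R$131.38. Break-even units = R$2,535,100 ÷ R$131.38 = 19,295.94; break-even revenue = 19,295.94 × R$236.58 = R$4,565,032.41.
Actual sales revenue = 51,710 × R$236.58 = R$12,233,551.80.
Margin of safety = R$12,233,551.80 − R$4,565,032.41 = R$7,668,519.

R$7,668,519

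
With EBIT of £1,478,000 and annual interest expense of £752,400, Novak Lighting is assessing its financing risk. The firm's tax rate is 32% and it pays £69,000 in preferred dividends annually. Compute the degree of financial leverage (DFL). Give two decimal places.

Annual interest charges come to £752,400.00.
Preferred dividends grossed up pre-tax: £69,000 / (1 − 0.32) = £101,470.59.
DFL = EBIT ÷ [EBIT − I − D_p/(1−t)] = £1,478,000 ÷ [£1,478,000 − £752,400.00 − £101,470.59] = £1,478,000 ÷ £624,129.41 = 2.3681.

2.37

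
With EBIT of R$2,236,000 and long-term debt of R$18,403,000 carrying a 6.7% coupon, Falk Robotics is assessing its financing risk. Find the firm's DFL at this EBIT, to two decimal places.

Interest = R$1,233,001.00.
Degree of financial leverage = EBIT / (EBIT − interest) = R$2,236,000 / R$1,002,999.00 = 2.2293.

2.23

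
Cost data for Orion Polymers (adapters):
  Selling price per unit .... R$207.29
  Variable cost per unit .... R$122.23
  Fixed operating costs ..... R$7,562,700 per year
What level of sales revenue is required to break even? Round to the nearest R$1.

R$18,430,191

CM per unit = R$207.29 − R$122.23 = R$85.06; CM ratio = R$85.06 / R$207.29 = 0.4103.
Break-even revenue = fixed costs × price ÷ CM = R$7,562,700 × R$207.29 ÷ R$85.06 = R$18,430,191.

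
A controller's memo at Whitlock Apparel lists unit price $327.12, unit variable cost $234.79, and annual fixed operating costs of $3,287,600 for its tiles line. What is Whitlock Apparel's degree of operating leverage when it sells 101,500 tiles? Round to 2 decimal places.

1.54

Contribution at this volume is 101,500 × $92.33 = $9,371,495.00.
Operating income = contribution − fixed costs = $9,371,495.00 − $3,287,600 = $6,083,895.00.
So DOL = total CM / EBIT = $9,371,495.00 / $6,083,895.00 = 1.5404.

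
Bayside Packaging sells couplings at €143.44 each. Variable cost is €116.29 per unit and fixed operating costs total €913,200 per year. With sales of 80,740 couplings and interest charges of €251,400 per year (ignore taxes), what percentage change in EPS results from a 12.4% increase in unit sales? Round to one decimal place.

+26.5%

Total contribution margin = 80,740 × €27.15 = €2,192,091.00.
Operating income = contribution − fixed costs = €2,192,091.00 − €913,200 = €1,278,891.00.
Interest = €251,400.00, so EBIT − I = €1,027,491.00.
DCL = total CM / (EBIT − I) = €2,192,091.00 / €1,027,491.00 = 2.1334.
%ΔEPS = DCL × %ΔSales = 2.1334 × +12.4% = +26.5%.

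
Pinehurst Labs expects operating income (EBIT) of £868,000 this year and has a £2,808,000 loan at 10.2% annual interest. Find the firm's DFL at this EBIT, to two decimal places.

Annual interest charges come to £286,416.00.
Degree of financial leverage = EBIT / (EBIT − interest) = £868,000 / £581,584.00 = 1.4925.

1.49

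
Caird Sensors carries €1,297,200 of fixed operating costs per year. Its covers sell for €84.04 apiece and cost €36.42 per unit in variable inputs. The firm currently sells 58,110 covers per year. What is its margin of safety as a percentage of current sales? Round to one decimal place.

53.1%

Contribution margin per unit = €84.04 − €36.42 = €47.62. Break-even units = €1,297,200 ÷ €47.62 = 27,240.66; break-even revenue = 27,240.66 × €84.04 = €2,289,304.66.
Actual sales revenue = 58,110 × €84.04 = €4,883,564.40.
Margin of safety = (€4,883,564.40 − €2,289,304.66) ÷ €4,883,564.40 = 53.1%.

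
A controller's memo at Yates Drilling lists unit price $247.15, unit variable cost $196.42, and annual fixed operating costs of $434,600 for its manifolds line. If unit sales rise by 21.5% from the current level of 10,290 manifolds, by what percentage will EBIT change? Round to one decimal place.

+128.4%

At 10,290 units, contribution = 10,290 × $50.73 = $522,011.70.
Operating income = contribution − fixed costs = $522,011.70 − $434,600 = $87,411.70.
Degree of operating leverage = $522,011.70 / $87,411.70 = 5.9719.
So EBIT moves 5.9719 × (+21.5%) = +128.4%.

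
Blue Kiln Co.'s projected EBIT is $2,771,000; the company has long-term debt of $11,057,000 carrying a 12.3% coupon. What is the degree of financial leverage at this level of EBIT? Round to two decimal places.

Annual interest charges come to $1,360,011.00.
DFL = EBIT ÷ (EBIT − I) = $2,771,000 ÷ ($2,771,000 − $1,360,011.00) = $2,771,000 ÷ $1,410,989.00 = 1.9639.

1.96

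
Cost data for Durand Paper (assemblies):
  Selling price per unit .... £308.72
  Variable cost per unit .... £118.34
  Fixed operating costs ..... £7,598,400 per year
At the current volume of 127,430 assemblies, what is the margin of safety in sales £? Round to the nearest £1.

£27,018,632

Contribution margin per unit = £308.72 − £118.34 = £190.38. Break-even units = £7,598,400 ÷ £190.38 = 39,911.76; break-even revenue = 39,911.76 × £308.72 = £12,321,557.14.
Current sales = 127,430 × £308.72 = £39,340,189.60.
Margin of safety = £39,340,189.60 − £12,321,557.14 = £27,018,632.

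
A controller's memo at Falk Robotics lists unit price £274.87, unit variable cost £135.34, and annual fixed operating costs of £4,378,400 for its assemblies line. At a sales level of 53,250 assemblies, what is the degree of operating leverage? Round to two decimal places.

2.43

Total contribution margin = 53,250 × £139.53 = £7,429,972.50.
EBIT = £7,429,972.50 − £4,378,400 = £3,051,572.50.
So DOL = total CM / EBIT = £7,429,972.50 / £3,051,572.50 = 2.4348.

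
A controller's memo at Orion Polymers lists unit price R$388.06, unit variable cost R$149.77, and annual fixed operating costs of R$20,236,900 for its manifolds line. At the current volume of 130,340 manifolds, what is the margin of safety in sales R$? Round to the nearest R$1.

Contribution margin per unit = R$388.06 − R$149.77 = R$238.29. Break-even units = R$20,236,900 ÷ R$238.29 = 84,925.51; break-even revenue = 84,925.51 × R$388.06 = R$32,956,193.77.
Current sales = 130,340 × R$388.06 = R$50,579,740.40.
Margin of safety = R$50,579,740.40 − R$32,956,193.77 = R$17,623,547.

R$17,623,547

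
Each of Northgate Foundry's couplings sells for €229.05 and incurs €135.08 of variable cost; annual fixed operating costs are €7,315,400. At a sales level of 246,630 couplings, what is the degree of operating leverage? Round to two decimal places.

1.46

At 246,630 units, contribution = 246,630 × €93.97 = €23,175,821.10.
Operating income = contribution − fixed costs = €23,175,821.10 − €7,315,400 = €15,860,421.10.
DOL = contribution ÷ EBIT = €23,175,821.10 ÷ €15,860,421.10 = 1.4612.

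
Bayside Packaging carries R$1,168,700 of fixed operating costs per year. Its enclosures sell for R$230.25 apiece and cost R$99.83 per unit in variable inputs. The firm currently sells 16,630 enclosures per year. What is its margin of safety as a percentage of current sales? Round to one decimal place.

Unit CM = price − variable cost = R$230.25 − R$99.83 = R$130.42. Break-even units = R$1,168,700 ÷ R$130.42 = 8,961.05; break-even revenue = 8,961.05 × R$230.25 = R$2,063,281.51.
Current sales = 16,630 × R$230.25 = R$3,829,057.50.
Margin of safety = (R$3,829,057.50 − R$2,063,281.51) ÷ R$3,829,057.50 = 46.1%.

46.1%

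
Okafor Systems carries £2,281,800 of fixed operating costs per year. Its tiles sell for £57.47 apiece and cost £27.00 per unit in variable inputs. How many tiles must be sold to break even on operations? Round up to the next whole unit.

Unit CM = price − variable cost = £57.47 − £27.00 = £30.47.
Units to break even: £2,281,800 ÷ £30.47 = 74,886.77, rounded up to 74,887.

74,887 tiles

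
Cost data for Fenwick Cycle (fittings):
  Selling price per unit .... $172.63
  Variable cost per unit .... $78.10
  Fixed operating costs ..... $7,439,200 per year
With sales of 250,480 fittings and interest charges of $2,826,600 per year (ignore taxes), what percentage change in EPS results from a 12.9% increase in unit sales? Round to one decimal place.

Contribution at this volume is 250,480 × $94.53 = $23,677,874.40.
Subtracting fixed costs: EBIT = $23,677,874.40 − $7,439,200 = $16,238,674.40.
Interest = $2,826,600.00, so EBIT − I = $13,412,074.40.
Degree of combined leverage = contribution ÷ (EBIT − I) = $23,677,874.40 ÷ $13,412,074.40 = 1.7654.
%ΔEPS = DCL × %ΔSales = 1.7654 × +12.9% = +22.8%.

+22.8%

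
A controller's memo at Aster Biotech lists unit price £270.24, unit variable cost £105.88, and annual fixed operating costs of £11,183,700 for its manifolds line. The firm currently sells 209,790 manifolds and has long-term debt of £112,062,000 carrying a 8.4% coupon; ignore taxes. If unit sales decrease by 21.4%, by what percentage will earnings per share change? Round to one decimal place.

-53.1%

At 209,790 units, contribution = 209,790 × £164.36 = £34,481,084.40.
Operating income = contribution − fixed costs = £34,481,084.40 − £11,183,700 = £23,297,384.40.
After interest of £9,413,208.00, pre-tax earnings = £13,884,176.40.
Degree of combined leverage = contribution ÷ (EBIT − I) = £34,481,084.40 ÷ £13,884,176.40 = 2.4835.
EPS therefore changes by 2.4835 × (-21.4%) = -53.1%.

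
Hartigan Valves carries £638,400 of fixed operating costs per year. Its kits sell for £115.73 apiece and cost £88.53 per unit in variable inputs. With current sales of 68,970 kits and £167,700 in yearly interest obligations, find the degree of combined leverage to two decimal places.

1.75

Total contribution margin = 68,970 × £27.20 = £1,875,984.00.
Subtracting fixed costs: EBIT = £1,875,984.00 − £638,400 = £1,237,584.00. Interest = £167,700.00, so EBIT − I = £1,069,884.00.
Degree of total leverage = total CM / (EBIT − interest) = £1,875,984.00 / £1,069,884.00 = 1.7534.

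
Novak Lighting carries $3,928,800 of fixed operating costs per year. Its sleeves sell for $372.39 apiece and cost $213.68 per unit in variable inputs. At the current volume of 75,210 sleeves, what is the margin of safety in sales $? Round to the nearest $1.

Each unit contributes $372.39 − $213.68 = $158.71. Break-even units = $3,928,800 ÷ $158.71 = 24,754.58; break-even revenue = 24,754.58 × $372.39 = $9,218,359.47.
Current sales = 75,210 × $372.39 = $28,007,451.90.
Margin of safety = $28,007,451.90 − $9,218,359.47 = $18,789,092.

$18,789,092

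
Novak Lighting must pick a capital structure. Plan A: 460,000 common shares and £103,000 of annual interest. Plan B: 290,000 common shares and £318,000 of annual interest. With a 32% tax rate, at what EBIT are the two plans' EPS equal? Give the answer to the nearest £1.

£684,765

Set EPS_A = EPS_B: (EBIT − £103,000)(1 − 0.32) ÷ 460,000 = (EBIT − £318,000)(1 − 0.32) ÷ 290,000.
Cancelling (1 − t) and cross-multiplying: 290,000·(EBIT − 103,000) = 460,000·(EBIT − 318,000).
Solving, EBIT = (318,000·460,000 − 103,000·290,000) / (460,000 − 290,000) = 116,410,000,000 / 170,000 = 684,764.71.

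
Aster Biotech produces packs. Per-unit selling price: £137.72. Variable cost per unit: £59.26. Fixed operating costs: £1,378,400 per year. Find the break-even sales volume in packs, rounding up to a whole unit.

Contribution margin per unit = £137.72 − £59.26 = £78.46.
Break-even Q = £1,378,400 / £78.46 = 17,568.19 → 17,569 packs.

17,569 packs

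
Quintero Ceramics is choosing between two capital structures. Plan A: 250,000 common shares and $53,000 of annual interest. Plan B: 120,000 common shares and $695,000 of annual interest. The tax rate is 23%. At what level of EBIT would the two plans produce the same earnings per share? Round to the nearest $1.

At indifference, (EBIT − 53,000)(1 − t)/250,000 = (EBIT − 695,000)(1 − t)/120,000.
Cancelling (1 − t) and cross-multiplying: 120,000·(EBIT − 53,000) = 250,000·(EBIT − 695,000).
Solving, EBIT = (695,000·250,000 − 53,000·120,000) / (250,000 − 120,000) = 167,390,000,000 / 130,000 = 1,287,615.38.

$1,287,615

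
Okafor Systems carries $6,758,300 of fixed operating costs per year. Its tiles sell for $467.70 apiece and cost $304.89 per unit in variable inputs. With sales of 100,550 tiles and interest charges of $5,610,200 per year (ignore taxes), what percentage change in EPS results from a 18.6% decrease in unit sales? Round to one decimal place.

-76.1%

Total contribution margin = 100,550 × $162.81 = $16,370,545.50.
EBIT = $16,370,545.50 − $6,758,300 = $9,612,245.50.
Interest = $5,610,200.00, so EBIT − I = $4,002,045.50.
Degree of combined leverage = contribution ÷ (EBIT − I) = $16,370,545.50 ÷ $4,002,045.50 = 4.0905.
EPS therefore changes by 4.0905 × (-18.6%) = -76.1%.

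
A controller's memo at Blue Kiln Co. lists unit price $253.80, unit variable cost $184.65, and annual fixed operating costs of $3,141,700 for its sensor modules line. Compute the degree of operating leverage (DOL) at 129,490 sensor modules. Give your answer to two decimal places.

Contribution at this volume is 129,490 × $69.15 = $8,954,233.50.
Operating income = contribution − fixed costs = $8,954,233.50 − $3,141,700 = $5,812,533.50.
So DOL = total CM / EBIT = $8,954,233.50 / $5,812,533.50 = 1.5405.

1.54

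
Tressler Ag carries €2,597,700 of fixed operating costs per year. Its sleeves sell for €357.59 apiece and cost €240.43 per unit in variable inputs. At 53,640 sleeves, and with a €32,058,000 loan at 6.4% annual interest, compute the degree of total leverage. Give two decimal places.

Contribution at this volume is 53,640 × €117.16 = €6,284,462.40.
EBIT = €6,284,462.40 − €2,597,700 = €3,686,762.40. Interest = €2,051,712.00, so EBIT − I = €1,635,050.40.
Degree of total leverage = total CM / (EBIT − interest) = €6,284,462.40 / €1,635,050.40 = 3.8436.

3.84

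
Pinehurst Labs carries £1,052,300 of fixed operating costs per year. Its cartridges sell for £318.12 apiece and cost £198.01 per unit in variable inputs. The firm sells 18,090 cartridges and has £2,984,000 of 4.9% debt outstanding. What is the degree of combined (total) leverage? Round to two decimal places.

2.23

At 18,090 units, contribution = 18,090 × £120.11 = £2,172,789.90.
EBIT = £2,172,789.90 − £1,052,300 = £1,120,489.90. Interest = £146,216.00.
DOL = £2,172,789.90 ÷ £1,120,489.90 = 1.9391; DFL = £1,120,489.90 ÷ £974,273.90 = 1.1501.
DCL = DOL × DFL = 1.9391 × 1.1501 = 2.2302.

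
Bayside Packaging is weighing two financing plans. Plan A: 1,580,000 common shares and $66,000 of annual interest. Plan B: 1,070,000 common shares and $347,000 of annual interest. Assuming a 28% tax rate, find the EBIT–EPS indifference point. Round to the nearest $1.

$936,549

At indifference, (EBIT − 66,000)(1 − t)/1,580,000 = (EBIT − 347,000)(1 − t)/1,070,000.
Cancelling (1 − t) and cross-multiplying: 1,070,000·(EBIT − 66,000) = 1,580,000·(EBIT − 347,000).
Solving, EBIT = (347,000·1,580,000 − 66,000·1,070,000) / (1,580,000 − 1,070,000) = 477,640,000,000 / 510,000 = 936,549.02.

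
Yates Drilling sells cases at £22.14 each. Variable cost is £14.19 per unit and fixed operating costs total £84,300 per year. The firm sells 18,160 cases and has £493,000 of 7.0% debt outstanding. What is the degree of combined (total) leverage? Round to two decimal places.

Contribution at this volume is 18,160 × £7.95 = £144,372.00.
Operating income = contribution − fixed costs = £144,372.00 − £84,300 = £60,072.00. Interest = £34,510.00.
DOL = £144,372.00 ÷ £60,072.00 = 2.4033; DFL = £60,072.00 ÷ £25,562.00 = 2.3501.
DCL = DOL × DFL = 2.4033 × 2.3501 = 5.6480.

5.65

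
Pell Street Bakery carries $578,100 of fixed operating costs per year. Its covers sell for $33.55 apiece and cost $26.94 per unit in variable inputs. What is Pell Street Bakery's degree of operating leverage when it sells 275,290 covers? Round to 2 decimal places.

1.47

Contribution at this volume is 275,290 × $6.61 = $1,819,666.90.
Operating income = contribution − fixed costs = $1,819,666.90 − $578,100 = $1,241,566.90.
Degree of operating leverage = $1,819,666.90 / $1,241,566.90 = 1.4656.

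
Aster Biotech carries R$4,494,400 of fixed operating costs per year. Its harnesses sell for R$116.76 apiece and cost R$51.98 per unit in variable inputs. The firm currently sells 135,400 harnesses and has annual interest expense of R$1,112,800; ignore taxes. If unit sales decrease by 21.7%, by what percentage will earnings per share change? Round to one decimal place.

-60.2%

Contribution at this volume is 135,400 × R$64.78 = R$8,771,212.00.
EBIT = R$8,771,212.00 − R$4,494,400 = R$4,276,812.00.
After interest of R$1,112,800.00, pre-tax earnings = R$3,164,012.00.
Degree of combined leverage = contribution ÷ (EBIT − I) = R$8,771,212.00 ÷ R$3,164,012.00 = 2.7722.
EPS therefore changes by 2.7722 × (-21.7%) = -60.2%.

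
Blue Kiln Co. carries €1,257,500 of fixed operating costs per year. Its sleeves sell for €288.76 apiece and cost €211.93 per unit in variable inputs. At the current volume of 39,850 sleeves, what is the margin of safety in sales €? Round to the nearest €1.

Contribution margin per unit = €288.76 − €211.93 = €76.83. Break-even units = €1,257,500 ÷ €76.83 = 16,367.30; break-even revenue = 16,367.30 × €288.76 = €4,726,222.83.
Current sales = 39,850 × €288.76 = €11,507,086.00.
Margin of safety = €11,507,086.00 − €4,726,222.83 = €6,780,863.

€6,780,863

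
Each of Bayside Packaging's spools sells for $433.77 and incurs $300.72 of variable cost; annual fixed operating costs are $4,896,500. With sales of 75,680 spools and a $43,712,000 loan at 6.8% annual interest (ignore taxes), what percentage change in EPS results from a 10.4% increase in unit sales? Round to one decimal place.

At 75,680 units, contribution = 75,680 × $133.05 = $10,069,224.00.
Subtracting fixed costs: EBIT = $10,069,224.00 − $4,896,500 = $5,172,724.00.
Interest = $2,972,416.00, so EBIT − I = $2,200,308.00.
DCL = total CM / (EBIT − I) = $10,069,224.00 / $2,200,308.00 = 4.5763.
EPS therefore changes by 4.5763 × (+10.4%) = +47.6%.

+47.6%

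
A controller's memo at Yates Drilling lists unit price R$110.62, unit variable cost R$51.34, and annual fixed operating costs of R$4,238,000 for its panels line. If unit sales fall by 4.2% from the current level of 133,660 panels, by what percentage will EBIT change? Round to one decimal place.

-9.0%

Total contribution margin = 133,660 × R$59.28 = R$7,923,364.80.
Subtracting fixed costs: EBIT = R$7,923,364.80 − R$4,238,000 = R$3,685,364.80.
So DOL = total CM / EBIT = R$7,923,364.80 / R$3,685,364.80 = 2.1500.
Operating income changes by 2.1500 × -4.2% = -9.0%.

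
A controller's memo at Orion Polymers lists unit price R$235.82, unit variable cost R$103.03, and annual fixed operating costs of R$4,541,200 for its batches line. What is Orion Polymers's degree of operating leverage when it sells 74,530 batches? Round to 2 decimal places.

Contribution at this volume is 74,530 × R$132.79 = R$9,896,838.70.
Operating income = contribution − fixed costs = R$9,896,838.70 − R$4,541,200 = R$5,355,638.70.
Degree of operating leverage = R$9,896,838.70 / R$5,355,638.70 = 1.8479.

1.85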